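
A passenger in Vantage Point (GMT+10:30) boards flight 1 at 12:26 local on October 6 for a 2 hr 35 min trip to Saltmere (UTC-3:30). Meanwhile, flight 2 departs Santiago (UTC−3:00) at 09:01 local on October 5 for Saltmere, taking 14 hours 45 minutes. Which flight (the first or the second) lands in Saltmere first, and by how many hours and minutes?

Flight 1 in UTC: 12:26 − 10:30 = 01:56 on Oct 6.
+2 hours and 35 minutes → arrive 04:31 UTC on Oct 6.
Flight 2 in UTC: 09:01 + 3:00 = 12:01 on Oct 5.
+14 hours and 45 minutes → arrive 02:46 UTC on Oct 6.
Flight 2 lands earlier by 1 hour 45 minutes.

the second, by 1 hour 45 minutes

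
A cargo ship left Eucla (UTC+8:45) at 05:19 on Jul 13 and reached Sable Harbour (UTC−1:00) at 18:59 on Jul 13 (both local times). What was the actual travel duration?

Departure in UTC: 05:19 − 8:45 = 20:34 on Jul 12.
Arrival in UTC: 18:59 + 1:00 = 19:59 on Jul 13.
Elapsed = 19:59 − 20:34 (+1 day) = 23 hours 25 minutes.

23 hours 25 minutes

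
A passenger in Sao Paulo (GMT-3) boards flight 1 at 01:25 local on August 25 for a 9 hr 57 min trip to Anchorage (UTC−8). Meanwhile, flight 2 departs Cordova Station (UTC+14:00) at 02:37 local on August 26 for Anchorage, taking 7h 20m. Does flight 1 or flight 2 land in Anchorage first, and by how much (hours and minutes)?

the first, by 5 hours 35 minutes

Flight 1 in UTC: 01:25 + 3:00 = 04:25 on Aug 25.
+9 hours and 57 minutes → arrive 14:22 UTC on Aug 25.
Flight 2 in UTC: 02:37 − 14:00 = 12:37 on Aug 25.
+7 hours and 20 minutes → arrive 19:57 UTC on Aug 25.
Flight 1 lands earlier by 5 hours 35 minutes.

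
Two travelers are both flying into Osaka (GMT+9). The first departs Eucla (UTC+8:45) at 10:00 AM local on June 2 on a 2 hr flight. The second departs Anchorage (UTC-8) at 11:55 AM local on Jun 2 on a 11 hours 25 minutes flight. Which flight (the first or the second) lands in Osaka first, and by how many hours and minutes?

the first, by 28 hours 5 minutes

Flight 1 in UTC: 10:00 AM − 8:45 = 1:15 AM on Jun 2.
+2 hours → arrive 3:15 AM UTC on Jun 2.
Flight 2 in UTC: 11:55 AM + 8:00 = 7:55 PM on Jun 2.
+11 hours and 25 minutes → arrive 7:20 AM UTC on Jun 3.
Flight 1 lands earlier by 28 hours 5 minutes.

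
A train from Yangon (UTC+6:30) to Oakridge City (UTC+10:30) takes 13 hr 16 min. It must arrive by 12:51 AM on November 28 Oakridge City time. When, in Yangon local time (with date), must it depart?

7:35 AM on November 27

Target arrival in UTC: 12:51 AM − 10:30 = 2:21 PM on Nov 27.
Subtract 13 hours and 16 minutes → departure 1:05 AM UTC on Nov 27.
Yangon is UTC+6:30: 1:05 AM + 6:30 = 7:35 AM on Nov 27.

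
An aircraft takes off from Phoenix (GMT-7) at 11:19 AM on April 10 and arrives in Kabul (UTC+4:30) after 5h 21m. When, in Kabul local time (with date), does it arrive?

Convert departure to UTC: 11:19 AM + 7:00 = 6:19 PM UTC on Apr 10.
Add 5 hours and 21 minutes travel time → 11:40 PM UTC.
Kabul is UTC+4:30, so local arrival = 11:40 PM + 4:30 = 4:10 AM on Apr 11.

4:10 AM on April 11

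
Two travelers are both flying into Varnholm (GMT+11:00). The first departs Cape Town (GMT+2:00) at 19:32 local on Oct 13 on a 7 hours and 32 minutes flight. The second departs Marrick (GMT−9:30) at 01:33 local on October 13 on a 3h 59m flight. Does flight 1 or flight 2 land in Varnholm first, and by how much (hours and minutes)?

the second, by 10 hours 2 minutes

Flight 1 in UTC: 19:32 − 2:00 = 17:32 on Oct 13.
+7 hours 32 minutes → arrive 01:04 UTC on Oct 14.
Flight 2 in UTC: 01:33 + 9:30 = 11:03 on Oct 13.
+3 hours 59 minutes → arrive 15:02 UTC on Oct 13.
Flight 2 lands earlier by 10 hours 2 minutes.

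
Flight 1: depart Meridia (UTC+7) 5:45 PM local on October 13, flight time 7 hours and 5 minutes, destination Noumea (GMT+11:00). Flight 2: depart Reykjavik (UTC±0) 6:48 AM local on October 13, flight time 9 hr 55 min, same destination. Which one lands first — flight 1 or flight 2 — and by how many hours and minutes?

Flight 1 in UTC: 5:45 PM − 7:00 = 10:45 AM on Oct 13.
+7 hours and 5 minutes → arrive 5:50 PM UTC on Oct 13.
Flight 2 departs at 6:48 AM UTC (Oct 13).
+9 hours and 55 minutes → arrive 4:43 PM UTC on Oct 13.
Flight 2 lands earlier by 1 hour 7 minutes.

the second, by 1 hour 7 minutes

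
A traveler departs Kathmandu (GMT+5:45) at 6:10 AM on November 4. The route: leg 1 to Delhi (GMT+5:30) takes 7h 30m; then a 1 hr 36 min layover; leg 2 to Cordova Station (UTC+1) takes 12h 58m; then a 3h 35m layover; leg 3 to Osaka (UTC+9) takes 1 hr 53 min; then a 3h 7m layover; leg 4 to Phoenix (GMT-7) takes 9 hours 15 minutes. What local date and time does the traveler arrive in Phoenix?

9:19 AM on November 5

Convert departure to UTC: 6:10 AM − 5:45 = 12:25 AM UTC on Nov 4.
Add 7 hours and 30 minutes leg 1 → 7:55 AM UTC.
Add 1 hour and 36 minutes layover in Delhi → 9:31 AM UTC.
Add 12 hours and 58 minutes leg 2 → 10:29 PM UTC.
Add 3 hours 35 minutes layover in Cordova Station → 2:04 AM UTC (Nov 5).
Add 1 hour 53 minutes leg 3 → 3:57 AM UTC.
Add 3 hours and 7 minutes layover in Osaka → 7:04 AM UTC.
Add 9 hours and 15 minutes leg 4 → 4:19 PM UTC.
Phoenix is UTC−7:00, so local arrival = 4:19 PM − 7:00 = 9:19 AM on Nov 5.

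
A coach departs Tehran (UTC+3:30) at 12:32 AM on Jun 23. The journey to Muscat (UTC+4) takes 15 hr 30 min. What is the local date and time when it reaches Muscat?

4:32 PM on June 23

Convert departure to UTC: 12:32 AM − 3:30 = 9:02 PM UTC on Jun 22.
Add 15 hours 30 minutes travel time → 12:32 PM UTC (Jun 23).
Muscat is UTC+4:00, so local arrival = 12:32 PM + 4:00 = 4:32 PM on Jun 23.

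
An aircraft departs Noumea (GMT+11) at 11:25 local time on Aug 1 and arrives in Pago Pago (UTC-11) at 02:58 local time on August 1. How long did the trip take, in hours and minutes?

13 hours 33 minutes

Departure in UTC: 11:25 − 11:00 = 00:25 on Aug 1.
Arrival in UTC: 02:58 + 11:00 = 13:58 on Aug 1.
Elapsed = 13:58 − 00:25 = 13 hours 33 minutes.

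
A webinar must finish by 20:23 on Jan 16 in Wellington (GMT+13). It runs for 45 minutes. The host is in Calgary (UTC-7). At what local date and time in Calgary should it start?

Target end time in UTC: 20:23 − 13:00 = 07:23 on Jan 16.
Subtract 45 minutes → start 06:38 UTC on Jan 16.
Calgary is UTC−7:00: 06:38 − 7:00 = 23:38 on Jan 15.

23:38 on January 15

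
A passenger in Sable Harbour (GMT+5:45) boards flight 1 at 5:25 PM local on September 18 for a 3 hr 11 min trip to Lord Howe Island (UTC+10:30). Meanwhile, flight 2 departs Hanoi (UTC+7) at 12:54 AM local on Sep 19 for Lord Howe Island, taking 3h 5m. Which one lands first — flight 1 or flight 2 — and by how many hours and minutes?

Flight 1 in UTC: 5:25 PM − 5:45 = 11:40 AM on Sep 18.
+3 hours and 11 minutes → arrive 2:51 PM UTC on Sep 18.
Flight 2 in UTC: 12:54 AM − 7:00 = 5:54 PM on Sep 18.
+3 hours and 5 minutes → arrive 8:59 PM UTC on Sep 18.
Flight 1 lands earlier by 6 hours 8 minutes.

the first, by 6 hours 8 minutes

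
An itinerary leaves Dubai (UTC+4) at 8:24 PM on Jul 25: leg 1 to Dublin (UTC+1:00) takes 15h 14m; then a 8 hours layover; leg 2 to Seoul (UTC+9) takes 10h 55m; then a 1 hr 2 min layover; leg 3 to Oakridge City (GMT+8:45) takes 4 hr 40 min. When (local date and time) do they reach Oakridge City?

Convert departure to UTC: 8:24 PM − 4:00 = 4:24 PM UTC on Jul 25.
Add 15 hours 14 minutes leg 1 → 7:38 AM UTC (Jul 26).
Add 8 hours layover in Dublin → 3:38 PM UTC.
Add 10 hours and 55 minutes leg 2 → 2:33 AM UTC (Jul 27).
Add 1 hour 2 minutes layover in Seoul → 3:35 AM UTC.
Add 4 hours and 40 minutes leg 3 → 8:15 AM UTC.
Oakridge City is UTC+8:45, so local arrival = 8:15 AM + 8:45 = 5:00 PM on Jul 27.

5:00 PM on July 27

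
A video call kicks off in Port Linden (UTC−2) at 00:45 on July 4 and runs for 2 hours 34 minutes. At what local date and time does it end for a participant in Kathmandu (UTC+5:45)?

11:04 on July 4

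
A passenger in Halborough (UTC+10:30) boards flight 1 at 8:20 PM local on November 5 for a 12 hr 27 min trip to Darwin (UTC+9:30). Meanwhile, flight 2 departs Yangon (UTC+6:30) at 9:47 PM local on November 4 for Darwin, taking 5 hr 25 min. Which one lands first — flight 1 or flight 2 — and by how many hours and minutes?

Flight 1 in UTC: 8:20 PM − 10:30 = 9:50 AM on Nov 5.
+12 hours and 27 minutes → arrive 10:17 PM UTC on Nov 5.
Flight 2 in UTC: 9:47 PM − 6:30 = 3:17 PM on Nov 4.
+5 hours 25 minutes → arrive 8:42 PM UTC on Nov 4.
Flight 2 lands earlier by 25 hours 35 minutes.

the second, by 25 hours 35 minutes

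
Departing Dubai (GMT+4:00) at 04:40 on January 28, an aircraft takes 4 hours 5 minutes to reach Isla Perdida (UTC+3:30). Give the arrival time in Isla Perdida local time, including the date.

08:15 on January 28

Convert departure to UTC: 04:40 − 4:00 = 00:40 UTC on Jan 28.
Add 4 hours 5 minutes travel time → 04:45 UTC.
Isla Perdida is UTC+3:30, so local arrival = 04:45 + 3:30 = 08:15 on Jan 28.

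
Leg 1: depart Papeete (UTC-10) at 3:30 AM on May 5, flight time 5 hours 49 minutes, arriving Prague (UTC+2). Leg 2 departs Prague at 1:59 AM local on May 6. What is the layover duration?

4 hours 40 minutes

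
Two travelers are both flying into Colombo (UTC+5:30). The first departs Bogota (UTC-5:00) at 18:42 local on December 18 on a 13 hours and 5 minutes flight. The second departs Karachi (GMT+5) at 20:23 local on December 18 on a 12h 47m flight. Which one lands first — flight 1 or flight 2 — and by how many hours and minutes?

the second, by 8 hours 37 minutes

Flight 1 in UTC: 18:42 + 5:00 = 23:42 on Dec 18.
+13 hours 5 minutes → arrive 12:47 UTC on Dec 19.
Flight 2 in UTC: 20:23 − 5:00 = 15:23 on Dec 18.
+12 hours 47 minutes → arrive 04:10 UTC on Dec 19.
Flight 2 lands earlier by 8 hours 37 minutes.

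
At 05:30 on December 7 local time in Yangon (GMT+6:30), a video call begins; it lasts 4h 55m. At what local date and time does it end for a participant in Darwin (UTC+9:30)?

13:25 on December 7

Darwin is 3:00 ahead of Yangon.
After 4 hours 55 minutes it is 10:25 in Yangon.
Shift by the zone difference: 10:25 + 3:00 = 13:25 on Dec 7 in Darwin.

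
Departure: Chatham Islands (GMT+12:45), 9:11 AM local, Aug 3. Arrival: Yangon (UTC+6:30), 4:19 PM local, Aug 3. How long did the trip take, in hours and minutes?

Departure in UTC: 9:11 AM − 12:45 = 8:26 PM on Aug 2.
Arrival in UTC: 4:19 PM − 6:30 = 9:49 AM on Aug 3.
Elapsed = 9:49 AM − 8:26 PM (+1 day) = 13 hours 23 minutes.

13 hours 23 minutes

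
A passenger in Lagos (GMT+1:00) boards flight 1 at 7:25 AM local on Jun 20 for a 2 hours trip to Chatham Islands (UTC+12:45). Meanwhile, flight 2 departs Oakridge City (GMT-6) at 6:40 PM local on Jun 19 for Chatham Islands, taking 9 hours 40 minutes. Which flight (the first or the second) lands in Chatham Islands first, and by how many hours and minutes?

the first, by 1 hour 55 minutes

Flight 1 in UTC: 7:25 AM − 1:00 = 6:25 AM on Jun 20.
+2 hours → arrive 8:25 AM UTC on Jun 20.
Flight 2 in UTC: 6:40 PM + 6:00 = 12:40 AM on Jun 20.
+9 hours 40 minutes → arrive 10:20 AM UTC on Jun 20.
Flight 1 lands earlier by 1 hour 55 minutes.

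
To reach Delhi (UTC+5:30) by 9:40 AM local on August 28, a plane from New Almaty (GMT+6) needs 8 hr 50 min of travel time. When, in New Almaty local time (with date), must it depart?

1:20 AM on August 28

Target arrival in UTC: 9:40 AM − 5:30 = 4:10 AM on Aug 28.
Subtract 8 hours and 50 minutes → departure 7:20 PM UTC on Aug 27.
New Almaty is UTC+6:00: 7:20 PM + 6:00 = 1:20 AM on Aug 28.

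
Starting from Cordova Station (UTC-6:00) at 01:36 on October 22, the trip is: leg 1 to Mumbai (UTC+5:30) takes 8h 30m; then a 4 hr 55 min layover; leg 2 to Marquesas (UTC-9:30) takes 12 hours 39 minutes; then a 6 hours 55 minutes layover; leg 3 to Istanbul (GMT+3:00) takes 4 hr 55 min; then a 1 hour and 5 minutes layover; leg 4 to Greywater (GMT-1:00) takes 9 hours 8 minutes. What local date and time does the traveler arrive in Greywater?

06:43 on Oct 24

Convert departure to UTC: 01:36 + 6:00 = 07:36 UTC on Oct 22.
Add 8 hours 30 minutes leg 1 → 16:06 UTC.
Add 4 hours and 55 minutes layover in Mumbai → 21:01 UTC.
Add 12 hours and 39 minutes leg 2 → 09:40 UTC (Oct 23).
Add 6 hours and 55 minutes layover in Marquesas → 16:35 UTC.
Add 4 hours and 55 minutes leg 3 → 21:30 UTC.
Add 1 hour 5 minutes layover in Istanbul → 22:35 UTC.
Add 9 hours 8 minutes leg 4 → 07:43 UTC (Oct 24).
Greywater is UTC−1:00, so local arrival = 07:43 − 1:00 = 06:43 on Oct 24.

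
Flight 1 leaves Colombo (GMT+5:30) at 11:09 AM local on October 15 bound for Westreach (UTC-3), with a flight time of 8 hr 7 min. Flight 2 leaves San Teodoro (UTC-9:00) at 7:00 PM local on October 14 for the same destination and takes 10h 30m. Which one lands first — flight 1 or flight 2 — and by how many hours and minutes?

Flight 1 in UTC: 11:09 AM − 5:30 = 5:39 AM on Oct 15.
+8 hours 7 minutes → arrive 1:46 PM UTC on Oct 15.
Flight 2 in UTC: 7:00 PM + 9:00 = 4:00 AM on Oct 15.
+10 hours 30 minutes → arrive 2:30 PM UTC on Oct 15.
Flight 1 lands earlier by 44 minutes.

the first, by 44 minutes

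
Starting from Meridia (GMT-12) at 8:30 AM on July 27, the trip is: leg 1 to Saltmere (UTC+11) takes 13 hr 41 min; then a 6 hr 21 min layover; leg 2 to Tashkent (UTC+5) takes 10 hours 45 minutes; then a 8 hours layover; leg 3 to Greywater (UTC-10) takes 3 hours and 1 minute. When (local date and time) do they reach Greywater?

Convert departure to UTC: 8:30 AM + 12:00 = 8:30 PM UTC on Jul 27.
Add 13 hours 41 minutes leg 1 → 10:11 AM UTC (Jul 28).
Add 6 hours 21 minutes layover in Saltmere → 4:32 PM UTC.
Add 10 hours and 45 minutes leg 2 → 3:17 AM UTC (Jul 29).
Add 8 hours layover in Tashkent → 11:17 AM UTC.
Add 3 hours 1 minute leg 3 → 2:18 PM UTC.
Greywater is UTC−10:00, so local arrival = 2:18 PM − 10:00 = 4:18 AM on Jul 29.

4:18 AM on Jul 29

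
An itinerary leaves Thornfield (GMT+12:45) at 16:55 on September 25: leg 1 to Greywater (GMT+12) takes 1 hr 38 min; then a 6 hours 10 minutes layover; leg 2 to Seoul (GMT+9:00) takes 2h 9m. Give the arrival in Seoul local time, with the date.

Convert departure to UTC: 16:55 − 12:45 = 04:10 UTC on Sep 25.
Add 1 hour and 38 minutes leg 1 → 05:48 UTC.
Add 6 hours 10 minutes layover in Greywater → 11:58 UTC.
Add 2 hours 9 minutes leg 2 → 14:07 UTC.
Seoul is UTC+9:00, so local arrival = 14:07 + 9:00 = 23:07 on Sep 25.

23:07 on September 25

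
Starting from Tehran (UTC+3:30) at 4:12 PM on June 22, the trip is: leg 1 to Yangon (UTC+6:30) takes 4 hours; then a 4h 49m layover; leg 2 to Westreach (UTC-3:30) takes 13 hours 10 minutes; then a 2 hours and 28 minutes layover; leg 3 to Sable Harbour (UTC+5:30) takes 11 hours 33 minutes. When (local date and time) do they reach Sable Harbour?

Convert departure to UTC: 4:12 PM − 3:30 = 12:42 PM UTC on Jun 22.
Add 4 hours leg 1 → 4:42 PM UTC.
Add 4 hours 49 minutes layover in Yangon → 9:31 PM UTC.
Add 13 hours 10 minutes leg 2 → 10:41 AM UTC (Jun 23).
Add 2 hours 28 minutes layover in Westreach → 1:09 PM UTC.
Add 11 hours 33 minutes leg 3 → 12:42 AM UTC (Jun 24).
Sable Harbour is UTC+5:30, so local arrival = 12:42 AM + 5:30 = 6:12 AM on Jun 24.

6:12 AM on Jun 24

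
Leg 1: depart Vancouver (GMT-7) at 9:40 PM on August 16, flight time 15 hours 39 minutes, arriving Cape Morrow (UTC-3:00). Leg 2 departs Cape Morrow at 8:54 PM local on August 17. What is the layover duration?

3 hours 35 minutes

Convert departure to UTC: 9:40 PM + 7:00 = 4:40 AM UTC on Aug 17.
Add 15 hours and 39 minutes flight time → 8:19 PM UTC.
Cape Morrow is UTC−3:00, so local arrival = 8:19 PM − 3:00 = 5:19 PM on Aug 17.
Layover = 8:54 PM − 5:19 PM = 3 hours 35 minutes.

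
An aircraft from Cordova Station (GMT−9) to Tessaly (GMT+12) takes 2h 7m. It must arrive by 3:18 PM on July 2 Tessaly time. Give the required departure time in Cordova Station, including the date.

4:11 PM on July 1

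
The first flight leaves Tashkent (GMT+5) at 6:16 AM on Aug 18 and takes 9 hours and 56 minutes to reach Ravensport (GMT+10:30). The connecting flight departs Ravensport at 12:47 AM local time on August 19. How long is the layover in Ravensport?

3 hours 5 minutes

Convert departure to UTC: 6:16 AM − 5:00 = 1:16 AM UTC on Aug 18.
Add 9 hours and 56 minutes flight time → 11:12 AM UTC.
Ravensport is UTC+10:30, so local arrival = 11:12 AM + 10:30 = 9:42 PM on Aug 18.
Layover = 12:47 AM − 9:42 PM (+1 day) = 3 hours 5 minutes.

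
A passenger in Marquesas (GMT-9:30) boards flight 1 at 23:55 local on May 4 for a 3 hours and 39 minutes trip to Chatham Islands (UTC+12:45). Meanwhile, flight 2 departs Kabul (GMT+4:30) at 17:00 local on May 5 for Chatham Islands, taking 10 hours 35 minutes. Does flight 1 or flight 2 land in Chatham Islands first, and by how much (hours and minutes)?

Flight 1 in UTC: 23:55 + 9:30 = 09:25 on May 5.
+3 hours and 39 minutes → arrive 13:04 UTC on May 5.
Flight 2 in UTC: 17:00 − 4:30 = 12:30 on May 5.
+10 hours and 35 minutes → arrive 23:05 UTC on May 5.
Flight 1 lands earlier by 10 hours 1 minute.

the first, by 10 hours 1 minute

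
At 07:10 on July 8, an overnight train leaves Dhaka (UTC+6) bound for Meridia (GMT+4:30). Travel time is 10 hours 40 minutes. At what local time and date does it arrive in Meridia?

Convert departure to UTC: 07:10 − 6:00 = 01:10 UTC on Jul 8.
Add 10 hours and 40 minutes travel time → 11:50 UTC.
Meridia is UTC+4:30, so local arrival = 11:50 + 4:30 = 16:20 on Jul 8.

16:20 on July 8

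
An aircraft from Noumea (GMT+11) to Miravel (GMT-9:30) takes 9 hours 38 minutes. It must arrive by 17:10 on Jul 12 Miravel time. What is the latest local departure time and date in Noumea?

04:02 on July 13

Target arrival in UTC: 17:10 + 9:30 = 02:40 on Jul 13.
Subtract 9 hours 38 minutes → departure 17:02 UTC on Jul 12.
Noumea is UTC+11:00: 17:02 + 11:00 = 04:02 on Jul 13.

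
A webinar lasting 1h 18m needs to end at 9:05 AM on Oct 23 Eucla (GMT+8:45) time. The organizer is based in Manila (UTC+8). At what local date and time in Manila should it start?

Target end time in UTC: 9:05 AM − 8:45 = 12:20 AM on Oct 23.
Subtract 1 hour 18 minutes → start 11:02 PM UTC on Oct 22.
Manila is UTC+8:00: 11:02 PM + 8:00 = 7:02 AM on Oct 23.

7:02 AM on October 23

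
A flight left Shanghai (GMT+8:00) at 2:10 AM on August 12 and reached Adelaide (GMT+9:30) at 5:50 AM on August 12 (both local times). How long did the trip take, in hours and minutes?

2 hours 10 minutes

Departure in UTC: 2:10 AM − 8:00 = 6:10 PM on Aug 11.
Arrival in UTC: 5:50 AM − 9:30 = 8:20 PM on Aug 11.
Elapsed = 8:20 PM − 6:10 PM = 2 hours 10 minutes.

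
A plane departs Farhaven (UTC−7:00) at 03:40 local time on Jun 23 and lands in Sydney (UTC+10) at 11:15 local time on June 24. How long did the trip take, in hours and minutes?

Sydney is 17:00 ahead of Farhaven.
Clock-face elapsed time (ignoring zones) is 31 hours 35 minutes.
Actual elapsed = 31 hours 35 minutes − 17:00 = 14 hours 35 minutes.

14 hours 35 minutes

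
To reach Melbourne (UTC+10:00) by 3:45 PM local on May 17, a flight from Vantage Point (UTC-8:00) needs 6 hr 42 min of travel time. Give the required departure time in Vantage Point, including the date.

3:03 PM on May 16

Target arrival in UTC: 3:45 PM − 10:00 = 5:45 AM on May 17.
Subtract 6 hours and 42 minutes → departure 11:03 PM UTC on May 16.
Vantage Point is UTC−8:00: 11:03 PM − 8:00 = 3:03 PM on May 16.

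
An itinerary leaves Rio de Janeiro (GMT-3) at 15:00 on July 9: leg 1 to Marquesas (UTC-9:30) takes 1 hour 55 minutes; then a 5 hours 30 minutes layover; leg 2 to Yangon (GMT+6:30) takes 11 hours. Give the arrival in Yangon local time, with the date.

Convert departure to UTC: 15:00 + 3:00 = 18:00 UTC on Jul 9.
Add 1 hour 55 minutes leg 1 → 19:55 UTC.
Add 5 hours and 30 minutes layover in Marquesas → 01:25 UTC (Jul 10).
Add 11 hours leg 2 → 12:25 UTC.
Yangon is UTC+6:30, so local arrival = 12:25 + 6:30 = 18:55 on Jul 10.

18:55 on July 10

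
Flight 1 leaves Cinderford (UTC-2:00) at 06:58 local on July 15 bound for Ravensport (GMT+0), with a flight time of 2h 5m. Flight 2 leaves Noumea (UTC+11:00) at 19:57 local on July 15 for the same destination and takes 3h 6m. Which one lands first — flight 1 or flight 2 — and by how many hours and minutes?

the first, by 1 hour

Flight 1 in UTC: 06:58 + 2:00 = 08:58 on Jul 15.
+2 hours and 5 minutes → arrive 11:03 UTC on Jul 15.
Flight 2 in UTC: 19:57 − 11:00 = 08:57 on Jul 15.
+3 hours 6 minutes → arrive 12:03 UTC on Jul 15.
Flight 1 lands earlier by 1 hour.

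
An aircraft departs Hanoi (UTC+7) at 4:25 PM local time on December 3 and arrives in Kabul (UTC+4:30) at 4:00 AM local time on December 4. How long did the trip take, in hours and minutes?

Departure in UTC: 4:25 PM − 7:00 = 9:25 AM on Dec 3.
Arrival in UTC: 4:00 AM − 4:30 = 11:30 PM on Dec 3.
Elapsed = 11:30 PM − 9:25 AM = 14 hours 5 minutes.

14 hours 5 minutes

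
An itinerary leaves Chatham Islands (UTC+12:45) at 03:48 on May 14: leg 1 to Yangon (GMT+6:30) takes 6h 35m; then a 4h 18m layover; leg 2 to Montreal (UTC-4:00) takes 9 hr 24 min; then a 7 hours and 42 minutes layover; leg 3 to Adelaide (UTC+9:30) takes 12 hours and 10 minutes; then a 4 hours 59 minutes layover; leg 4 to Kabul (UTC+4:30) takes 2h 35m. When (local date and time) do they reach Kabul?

19:16 on May 15

Convert departure to UTC: 03:48 − 12:45 = 15:03 UTC on May 13.
Add 6 hours 35 minutes leg 1 → 21:38 UTC.
Add 4 hours 18 minutes layover in Yangon → 01:56 UTC (May 14).
Add 9 hours 24 minutes leg 2 → 11:20 UTC.
Add 7 hours 42 minutes layover in Montreal → 19:02 UTC.
Add 12 hours 10 minutes leg 3 → 07:12 UTC (May 15).
Add 4 hours and 59 minutes layover in Adelaide → 12:11 UTC.
Add 2 hours and 35 minutes leg 4 → 14:46 UTC.
Kabul is UTC+4:30, so local arrival = 14:46 + 4:30 = 19:16 on May 15.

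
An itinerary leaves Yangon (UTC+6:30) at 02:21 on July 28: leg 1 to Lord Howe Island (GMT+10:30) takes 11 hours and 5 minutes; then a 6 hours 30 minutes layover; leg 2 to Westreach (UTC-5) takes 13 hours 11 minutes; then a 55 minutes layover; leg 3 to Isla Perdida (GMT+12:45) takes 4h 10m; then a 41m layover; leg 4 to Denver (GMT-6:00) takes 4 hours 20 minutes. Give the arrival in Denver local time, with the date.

Convert departure to UTC: 02:21 − 6:30 = 19:51 UTC on Jul 27.
Add 11 hours and 5 minutes leg 1 → 06:56 UTC (Jul 28).
Add 6 hours 30 minutes layover in Lord Howe Island → 13:26 UTC.
Add 13 hours 11 minutes leg 2 → 02:37 UTC (Jul 29).
Add 55 minutes layover in Westreach → 03:32 UTC.
Add 4 hours and 10 minutes leg 3 → 07:42 UTC.
Add 41 minutes layover in Isla Perdida → 08:23 UTC.
Add 4 hours and 20 minutes leg 4 → 12:43 UTC.
Denver is UTC−6:00, so local arrival = 12:43 − 6:00 = 06:43 on Jul 29.

06:43 on Jul 29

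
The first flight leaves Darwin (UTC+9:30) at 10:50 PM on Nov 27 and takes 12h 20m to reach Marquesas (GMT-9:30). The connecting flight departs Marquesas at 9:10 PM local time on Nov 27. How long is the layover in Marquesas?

Convert departure to UTC: 10:50 PM − 9:30 = 1:20 PM UTC on Nov 27.
Add 12 hours and 20 minutes flight time → 1:40 AM UTC (Nov 28).
Marquesas is UTC−9:30, so local arrival = 1:40 AM − 9:30 = 4:10 PM on Nov 27.
Layover = 9:10 PM − 4:10 PM = 5 hours.

5 hours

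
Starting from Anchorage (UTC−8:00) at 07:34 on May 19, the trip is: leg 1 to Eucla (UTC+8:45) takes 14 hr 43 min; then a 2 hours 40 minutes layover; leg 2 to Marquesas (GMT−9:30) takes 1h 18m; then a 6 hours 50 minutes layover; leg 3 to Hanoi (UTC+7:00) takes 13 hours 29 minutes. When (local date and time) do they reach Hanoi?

Convert departure to UTC: 07:34 + 8:00 = 15:34 UTC on May 19.
Add 14 hours 43 minutes leg 1 → 06:17 UTC (May 20).
Add 2 hours 40 minutes layover in Eucla → 08:57 UTC.
Add 1 hour 18 minutes leg 2 → 10:15 UTC.
Add 6 hours 50 minutes layover in Marquesas → 17:05 UTC.
Add 13 hours and 29 minutes leg 3 → 06:34 UTC (May 21).
Hanoi is UTC+7:00, so local arrival = 06:34 + 7:00 = 13:34 on May 21.

13:34 on May 21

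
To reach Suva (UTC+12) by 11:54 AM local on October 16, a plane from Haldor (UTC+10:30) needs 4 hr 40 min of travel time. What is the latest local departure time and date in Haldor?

5:44 AM on Oct 16

Target arrival in UTC: 11:54 AM − 12:00 = 11:54 PM on Oct 15.
Subtract 4 hours and 40 minutes → departure 7:14 PM UTC on Oct 15.
Haldor is UTC+10:30: 7:14 PM + 10:30 = 5:44 AM on Oct 16.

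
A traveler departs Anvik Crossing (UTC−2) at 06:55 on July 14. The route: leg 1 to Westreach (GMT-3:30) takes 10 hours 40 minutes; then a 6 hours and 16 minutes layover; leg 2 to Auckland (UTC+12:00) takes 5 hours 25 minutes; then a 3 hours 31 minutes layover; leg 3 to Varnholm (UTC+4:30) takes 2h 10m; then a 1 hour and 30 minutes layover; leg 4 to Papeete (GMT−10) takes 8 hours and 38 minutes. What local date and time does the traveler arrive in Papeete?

13:05 on July 15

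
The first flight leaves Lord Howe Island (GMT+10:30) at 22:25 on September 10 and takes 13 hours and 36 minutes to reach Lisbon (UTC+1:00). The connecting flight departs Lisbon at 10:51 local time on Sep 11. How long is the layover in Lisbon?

8 hours 20 minutes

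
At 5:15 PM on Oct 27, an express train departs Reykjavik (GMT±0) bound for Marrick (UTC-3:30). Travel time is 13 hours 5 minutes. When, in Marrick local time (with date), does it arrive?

Reykjavik is at UTC+0, so departure is already 5:15 PM UTC on Oct 27.
Add 13 hours and 5 minutes travel time → 6:20 AM UTC (Oct 28).
Marrick is UTC−3:30, so local arrival = 6:20 AM − 3:30 = 2:50 AM on Oct 28.

2:50 AM on Oct 28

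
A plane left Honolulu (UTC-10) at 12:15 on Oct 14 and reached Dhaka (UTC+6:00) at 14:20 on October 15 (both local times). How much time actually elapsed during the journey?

10 hours 5 minutes

Departure in UTC: 12:15 + 10:00 = 22:15 on Oct 14.
Arrival in UTC: 14:20 − 6:00 = 08:20 on Oct 15.
Elapsed = 08:20 − 22:15 (+1 day) = 10 hours 5 minutes.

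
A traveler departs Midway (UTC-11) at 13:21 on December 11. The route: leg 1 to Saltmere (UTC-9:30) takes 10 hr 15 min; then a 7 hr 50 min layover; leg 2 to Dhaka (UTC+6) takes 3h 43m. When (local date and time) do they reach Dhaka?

04:09 on December 13

Convert departure to UTC: 13:21 + 11:00 = 00:21 UTC on Dec 12.
Add 10 hours 15 minutes leg 1 → 10:36 UTC.
Add 7 hours 50 minutes layover in Saltmere → 18:26 UTC.
Add 3 hours and 43 minutes leg 2 → 22:09 UTC.
Dhaka is UTC+6:00, so local arrival = 22:09 + 6:00 = 04:09 on Dec 13.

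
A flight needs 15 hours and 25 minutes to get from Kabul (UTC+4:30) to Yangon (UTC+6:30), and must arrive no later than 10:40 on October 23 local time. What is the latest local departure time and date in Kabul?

Target arrival in UTC: 10:40 − 6:30 = 04:10 on Oct 23.
Subtract 15 hours 25 minutes → departure 12:45 UTC on Oct 22.
Kabul is UTC+4:30: 12:45 + 4:30 = 17:15 on Oct 22.

17:15 on October 22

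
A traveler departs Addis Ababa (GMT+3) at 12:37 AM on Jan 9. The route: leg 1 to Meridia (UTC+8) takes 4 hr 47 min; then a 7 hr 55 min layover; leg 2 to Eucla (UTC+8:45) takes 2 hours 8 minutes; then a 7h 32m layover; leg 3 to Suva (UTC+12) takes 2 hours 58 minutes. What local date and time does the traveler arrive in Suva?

10:57 AM on Jan 10

Convert departure to UTC: 12:37 AM − 3:00 = 9:37 PM UTC on Jan 8.
Add 4 hours 47 minutes leg 1 → 2:24 AM UTC (Jan 9).
Add 7 hours 55 minutes layover in Meridia → 10:19 AM UTC.
Add 2 hours and 8 minutes leg 2 → 12:27 PM UTC.
Add 7 hours 32 minutes layover in Eucla → 7:59 PM UTC.
Add 2 hours 58 minutes leg 3 → 10:57 PM UTC.
Suva is UTC+12:00, so local arrival = 10:57 PM + 12:00 = 10:57 AM on Jan 10.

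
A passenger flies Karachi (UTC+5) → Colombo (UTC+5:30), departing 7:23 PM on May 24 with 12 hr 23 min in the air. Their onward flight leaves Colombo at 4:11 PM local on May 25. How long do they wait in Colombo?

7 hours 55 minutes

Convert departure to UTC: 7:23 PM − 5:00 = 2:23 PM UTC on May 24.
Add 12 hours and 23 minutes flight time → 2:46 AM UTC (May 25).
Colombo is UTC+5:30, so local arrival = 2:46 AM + 5:30 = 8:16 AM on May 25.
Layover = 4:11 PM − 8:16 AM = 7 hours 55 minutes.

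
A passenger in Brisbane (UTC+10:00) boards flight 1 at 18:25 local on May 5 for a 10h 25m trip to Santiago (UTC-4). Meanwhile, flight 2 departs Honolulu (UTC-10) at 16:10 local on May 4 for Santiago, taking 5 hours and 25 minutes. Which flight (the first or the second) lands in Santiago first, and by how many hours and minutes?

the second, by 11 hours 15 minutes

Flight 1 in UTC: 18:25 − 10:00 = 08:25 on May 5.
+10 hours and 25 minutes → arrive 18:50 UTC on May 5.
Flight 2 in UTC: 16:10 + 10:00 = 02:10 on May 5.
+5 hours 25 minutes → arrive 07:35 UTC on May 5.
Flight 2 lands earlier by 11 hours 15 minutes.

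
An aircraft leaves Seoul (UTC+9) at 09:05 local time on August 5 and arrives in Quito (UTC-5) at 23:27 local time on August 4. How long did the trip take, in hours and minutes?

Departure in UTC: 09:05 − 9:00 = 00:05 on Aug 5.
Arrival in UTC: 23:27 + 5:00 = 04:27 on Aug 5.
Elapsed = 04:27 − 00:05 = 4 hours 22 minutes.

4 hours 22 minutes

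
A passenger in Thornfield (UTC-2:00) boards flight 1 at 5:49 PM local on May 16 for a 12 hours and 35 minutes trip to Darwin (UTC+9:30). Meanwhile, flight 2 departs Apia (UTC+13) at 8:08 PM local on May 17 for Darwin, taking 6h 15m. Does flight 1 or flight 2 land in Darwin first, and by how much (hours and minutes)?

the first, by 4 hours 59 minutes

Flight 1 in UTC: 5:49 PM + 2:00 = 7:49 PM on May 16.
+12 hours 35 minutes → arrive 8:24 AM UTC on May 17.
Flight 2 in UTC: 8:08 PM − 13:00 = 7:08 AM on May 17.
+6 hours and 15 minutes → arrive 1:23 PM UTC on May 17.
Flight 1 lands earlier by 4 hours 59 minutes.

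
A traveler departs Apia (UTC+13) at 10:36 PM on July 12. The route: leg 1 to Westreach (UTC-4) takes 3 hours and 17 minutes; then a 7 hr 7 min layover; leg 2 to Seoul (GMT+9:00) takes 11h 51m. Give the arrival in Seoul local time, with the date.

4:51 PM on July 13

Convert departure to UTC: 10:36 PM − 13:00 = 9:36 AM UTC on Jul 12.
Add 3 hours and 17 minutes leg 1 → 12:53 PM UTC.
Add 7 hours and 7 minutes layover in Westreach → 8:00 PM UTC.
Add 11 hours 51 minutes leg 2 → 7:51 AM UTC (Jul 13).
Seoul is UTC+9:00, so local arrival = 7:51 AM + 9:00 = 4:51 PM on Jul 13.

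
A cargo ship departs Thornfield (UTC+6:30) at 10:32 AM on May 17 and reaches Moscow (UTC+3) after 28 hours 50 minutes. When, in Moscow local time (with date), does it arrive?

Convert departure to UTC: 10:32 AM − 6:30 = 4:02 AM UTC on May 17.
Add 28 hours and 50 minutes travel time → 8:52 AM UTC (May 18).
Moscow is UTC+3:00, so local arrival = 8:52 AM + 3:00 = 11:52 AM on May 18.

11:52 AM on May 18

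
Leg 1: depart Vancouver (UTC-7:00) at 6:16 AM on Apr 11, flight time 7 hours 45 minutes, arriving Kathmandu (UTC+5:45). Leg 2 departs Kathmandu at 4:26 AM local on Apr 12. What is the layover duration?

Convert departure to UTC: 6:16 AM + 7:00 = 1:16 PM UTC on Apr 11.
Add 7 hours and 45 minutes flight time → 9:01 PM UTC.
Kathmandu is UTC+5:45, so local arrival = 9:01 PM + 5:45 = 2:46 AM on Apr 12.
Layover = 4:26 AM − 2:46 AM = 1 hour 40 minutes.

1 hour 40 minutes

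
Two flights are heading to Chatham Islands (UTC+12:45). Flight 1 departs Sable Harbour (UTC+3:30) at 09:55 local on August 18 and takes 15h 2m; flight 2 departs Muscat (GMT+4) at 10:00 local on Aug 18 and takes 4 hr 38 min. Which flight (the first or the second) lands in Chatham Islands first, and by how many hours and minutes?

the second, by 10 hours 49 minutes

Flight 1 in UTC: 09:55 − 3:30 = 06:25 on Aug 18.
+15 hours and 2 minutes → arrive 21:27 UTC on Aug 18.
Flight 2 in UTC: 10:00 − 4:00 = 06:00 on Aug 18.
+4 hours 38 minutes → arrive 10:38 UTC on Aug 18.
Flight 2 lands earlier by 10 hours 49 minutes.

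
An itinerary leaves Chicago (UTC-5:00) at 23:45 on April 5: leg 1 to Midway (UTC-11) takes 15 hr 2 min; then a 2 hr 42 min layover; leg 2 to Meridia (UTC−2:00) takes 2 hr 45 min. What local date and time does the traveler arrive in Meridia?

23:14 on April 6

Convert departure to UTC: 23:45 + 5:00 = 04:45 UTC on Apr 6.
Add 15 hours 2 minutes leg 1 → 19:47 UTC.
Add 2 hours and 42 minutes layover in Midway → 22:29 UTC.
Add 2 hours and 45 minutes leg 2 → 01:14 UTC (Apr 7).
Meridia is UTC−2:00, so local arrival = 01:14 − 2:00 = 23:14 on Apr 6.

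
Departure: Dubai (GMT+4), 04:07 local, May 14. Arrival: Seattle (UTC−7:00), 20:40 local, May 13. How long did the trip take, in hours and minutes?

3 hours 33 minutes

Departure in UTC: 04:07 − 4:00 = 00:07 on May 14.
Arrival in UTC: 20:40 + 7:00 = 03:40 on May 14.
Elapsed = 03:40 − 00:07 = 3 hours 33 minutes.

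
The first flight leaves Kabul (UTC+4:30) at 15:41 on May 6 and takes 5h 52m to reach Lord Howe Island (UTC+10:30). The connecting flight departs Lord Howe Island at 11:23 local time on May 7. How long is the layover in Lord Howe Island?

7 hours 50 minutes

Convert departure to UTC: 15:41 − 4:30 = 11:11 UTC on May 6.
Add 5 hours 52 minutes flight time → 17:03 UTC.
Lord Howe Island is UTC+10:30, so local arrival = 17:03 + 10:30 = 03:33 on May 7.
Layover = 11:23 − 03:33 = 7 hours 50 minutes.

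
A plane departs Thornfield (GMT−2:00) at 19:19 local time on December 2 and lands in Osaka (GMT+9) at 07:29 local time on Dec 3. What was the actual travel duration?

1 hour 10 minutes

Departure in UTC: 19:19 + 2:00 = 21:19 on Dec 2.
Arrival in UTC: 07:29 − 9:00 = 22:29 on Dec 2.
Elapsed = 22:29 − 21:19 = 1 hour 10 minutes.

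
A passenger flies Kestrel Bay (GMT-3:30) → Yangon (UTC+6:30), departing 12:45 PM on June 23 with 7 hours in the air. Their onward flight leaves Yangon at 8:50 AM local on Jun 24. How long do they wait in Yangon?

Convert departure to UTC: 12:45 PM + 3:30 = 4:15 PM UTC on Jun 23.
Add 7 hours flight time → 11:15 PM UTC.
Yangon is UTC+6:30, so local arrival = 11:15 PM + 6:30 = 5:45 AM on Jun 24.
Layover = 8:50 AM − 5:45 AM = 3 hours 5 minutes.

3 hours 5 minutes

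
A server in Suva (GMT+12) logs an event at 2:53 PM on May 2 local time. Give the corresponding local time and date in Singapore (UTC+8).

Singapore is 4:00 behind Suva.
Shift by the zone difference: 2:53 PM − 4:00 = 10:53 AM on May 2 in Singapore.

10:53 AM on May 2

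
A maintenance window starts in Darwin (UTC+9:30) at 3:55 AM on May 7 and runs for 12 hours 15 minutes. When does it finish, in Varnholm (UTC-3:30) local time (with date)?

3:10 AM on May 7

Varnholm is 13:00 behind Darwin.
After 12 hours 15 minutes it is 4:10 PM in Darwin.
Shift by the zone difference: 4:10 PM − 13:00 = 3:10 AM on May 7 in Varnholm.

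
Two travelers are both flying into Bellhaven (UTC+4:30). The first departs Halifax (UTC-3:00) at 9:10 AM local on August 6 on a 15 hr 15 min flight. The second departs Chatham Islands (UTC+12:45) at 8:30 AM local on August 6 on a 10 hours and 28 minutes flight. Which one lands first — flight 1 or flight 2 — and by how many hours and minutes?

Flight 1 in UTC: 9:10 AM + 3:00 = 12:10 PM on Aug 6.
+15 hours and 15 minutes → arrive 3:25 AM UTC on Aug 7.
Flight 2 in UTC: 8:30 AM − 12:45 = 7:45 PM on Aug 5.
+10 hours 28 minutes → arrive 6:13 AM UTC on Aug 6.
Flight 2 lands earlier by 21 hours 12 minutes.

the second, by 21 hours 12 minutes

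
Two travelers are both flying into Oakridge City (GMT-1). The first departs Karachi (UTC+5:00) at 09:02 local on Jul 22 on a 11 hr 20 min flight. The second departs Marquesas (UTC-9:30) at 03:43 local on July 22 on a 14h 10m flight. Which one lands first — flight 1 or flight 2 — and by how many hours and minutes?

Flight 1 in UTC: 09:02 − 5:00 = 04:02 on Jul 22.
+11 hours and 20 minutes → arrive 15:22 UTC on Jul 22.
Flight 2 in UTC: 03:43 + 9:30 = 13:13 on Jul 22.
+14 hours and 10 minutes → arrive 03:23 UTC on Jul 23.
Flight 1 lands earlier by 12 hours 1 minute.

the first, by 12 hours 1 minute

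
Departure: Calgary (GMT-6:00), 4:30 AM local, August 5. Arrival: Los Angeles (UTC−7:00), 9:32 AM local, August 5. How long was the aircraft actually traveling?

Los Angeles is 1:00 behind Calgary.
Clock-face elapsed time (ignoring zones) is 5 hours 2 minutes.
Actual elapsed = 5 hours 2 minutes + 1:00 = 6 hours 2 minutes.

6 hours 2 minutes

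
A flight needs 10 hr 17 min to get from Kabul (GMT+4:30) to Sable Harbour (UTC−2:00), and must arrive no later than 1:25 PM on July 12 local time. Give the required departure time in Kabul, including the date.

9:38 AM on Jul 12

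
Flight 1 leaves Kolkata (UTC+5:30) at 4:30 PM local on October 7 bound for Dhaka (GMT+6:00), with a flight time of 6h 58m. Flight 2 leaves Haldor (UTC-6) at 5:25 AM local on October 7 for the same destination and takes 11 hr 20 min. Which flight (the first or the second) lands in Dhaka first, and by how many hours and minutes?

Flight 1 in UTC: 4:30 PM − 5:30 = 11:00 AM on Oct 7.
+6 hours 58 minutes → arrive 5:58 PM UTC on Oct 7.
Flight 2 in UTC: 5:25 AM + 6:00 = 11:25 AM on Oct 7.
+11 hours and 20 minutes → arrive 10:45 PM UTC on Oct 7.
Flight 1 lands earlier by 4 hours 47 minutes.

the first, by 4 hours 47 minutes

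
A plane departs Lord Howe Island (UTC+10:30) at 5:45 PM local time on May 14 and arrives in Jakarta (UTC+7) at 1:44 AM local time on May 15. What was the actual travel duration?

11 hours 29 minutes

Departure in UTC: 5:45 PM − 10:30 = 7:15 AM on May 14.
Arrival in UTC: 1:44 AM − 7:00 = 6:44 PM on May 14.
Elapsed = 6:44 PM − 7:15 AM = 11 hours 29 minutes.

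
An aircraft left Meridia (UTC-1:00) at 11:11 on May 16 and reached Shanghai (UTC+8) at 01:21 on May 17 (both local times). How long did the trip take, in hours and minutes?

Departure in UTC: 11:11 + 1:00 = 12:11 on May 16.
Arrival in UTC: 01:21 − 8:00 = 17:21 on May 16.
Elapsed = 17:21 − 12:11 = 5 hours 10 minutes.

5 hours 10 minutes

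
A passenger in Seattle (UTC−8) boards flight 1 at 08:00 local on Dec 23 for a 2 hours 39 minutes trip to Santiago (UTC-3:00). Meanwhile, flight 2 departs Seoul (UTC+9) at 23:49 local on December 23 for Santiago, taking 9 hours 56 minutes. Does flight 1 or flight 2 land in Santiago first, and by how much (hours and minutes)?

Flight 1 in UTC: 08:00 + 8:00 = 16:00 on Dec 23.
+2 hours 39 minutes → arrive 18:39 UTC on Dec 23.
Flight 2 in UTC: 23:49 − 9:00 = 14:49 on Dec 23.
+9 hours and 56 minutes → arrive 00:45 UTC on Dec 24.
Flight 1 lands earlier by 6 hours 6 minutes.

the first, by 6 hours 6 minutes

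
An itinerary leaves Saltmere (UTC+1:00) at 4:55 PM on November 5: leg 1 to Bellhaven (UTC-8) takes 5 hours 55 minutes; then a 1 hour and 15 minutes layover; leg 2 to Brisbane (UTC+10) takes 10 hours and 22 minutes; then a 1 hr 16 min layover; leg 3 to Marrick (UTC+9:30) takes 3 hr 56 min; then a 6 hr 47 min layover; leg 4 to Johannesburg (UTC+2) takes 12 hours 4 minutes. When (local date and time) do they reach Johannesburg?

11:30 AM on November 7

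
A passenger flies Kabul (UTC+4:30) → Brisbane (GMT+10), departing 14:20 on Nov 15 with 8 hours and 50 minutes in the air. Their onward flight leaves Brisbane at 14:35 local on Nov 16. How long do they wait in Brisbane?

9 hours 55 minutes

Convert departure to UTC: 14:20 − 4:30 = 09:50 UTC on Nov 15.
Add 8 hours 50 minutes flight time → 18:40 UTC.
Brisbane is UTC+10:00, so local arrival = 18:40 + 10:00 = 04:40 on Nov 16.
Layover = 14:35 − 04:40 = 9 hours 55 minutes.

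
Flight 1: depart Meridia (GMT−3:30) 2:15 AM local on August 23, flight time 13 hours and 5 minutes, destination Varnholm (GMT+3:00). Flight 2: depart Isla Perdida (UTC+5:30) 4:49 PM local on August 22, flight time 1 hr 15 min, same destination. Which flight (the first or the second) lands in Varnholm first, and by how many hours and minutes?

the second, by 30 hours 16 minutes

Flight 1 in UTC: 2:15 AM + 3:30 = 5:45 AM on Aug 23.
+13 hours 5 minutes → arrive 6:50 PM UTC on Aug 23.
Flight 2 in UTC: 4:49 PM − 5:30 = 11:19 AM on Aug 22.
+1 hour and 15 minutes → arrive 12:34 PM UTC on Aug 22.
Flight 2 lands earlier by 30 hours 16 minutes.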